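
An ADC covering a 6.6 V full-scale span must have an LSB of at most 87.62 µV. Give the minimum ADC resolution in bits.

17 bits

Number of steps required ≥ 6.6 V / 87.62 µV = 75325.27.
Need 2^N ≥ 75325.27; 2^16 = 65536, 2^17 = 131072.
Minimum N = 17.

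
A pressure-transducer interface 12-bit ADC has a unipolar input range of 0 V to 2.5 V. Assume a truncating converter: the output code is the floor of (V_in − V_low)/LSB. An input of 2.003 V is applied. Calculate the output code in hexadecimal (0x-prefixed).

code 0xCD1 (decimal 3281)

LSB = 2.5 V / 4096 = 0.610 mV.
Input sits at 3281.715 steps above V_low.
Floor → code 3281.
In hexadecimal (0x-prefixed): 0xCD1.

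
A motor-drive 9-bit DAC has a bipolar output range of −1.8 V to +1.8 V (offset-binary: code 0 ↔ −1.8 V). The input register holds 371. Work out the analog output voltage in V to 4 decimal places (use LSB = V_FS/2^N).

LSB = 3.6 V / 2^9 = 7.031 mV.
V_out = (−1.8) + 371 × 0.00703125 V = 0.808594 V.

0.8086 V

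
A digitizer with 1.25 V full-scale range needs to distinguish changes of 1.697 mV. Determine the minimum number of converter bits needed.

Number of steps required ≥ 1.25 V / 1.697 mV = 736.59.
Need 2^N ≥ 736.59; 2^9 = 512, 2^10 = 1024.
Minimum N = 10.

10 bits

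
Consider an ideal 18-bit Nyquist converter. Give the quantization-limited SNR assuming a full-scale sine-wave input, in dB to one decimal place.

SNR ≈ 6.02·N + 1.76 dB = 6.02·18 + 1.76 = 110.12 dB.

110.1 dB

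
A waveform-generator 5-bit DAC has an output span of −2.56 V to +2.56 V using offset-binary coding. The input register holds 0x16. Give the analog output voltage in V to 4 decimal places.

0.9600 V

LSB = 5.12 V / 2^5 = 160.000 mV.
Code 0x16 = 22 decimal.
V_out = (−2.56) + 22 × 0.16 V = 0.96 V.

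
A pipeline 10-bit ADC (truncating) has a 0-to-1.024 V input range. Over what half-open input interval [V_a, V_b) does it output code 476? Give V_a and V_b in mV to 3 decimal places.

[476.000 mV, 477.000 mV)

LSB = 1.024/2^10 = 1.000 mV.
V_a = V_low + 476·LSB = 0.476 V; V_b = V_low + 477·LSB = 0.477 V.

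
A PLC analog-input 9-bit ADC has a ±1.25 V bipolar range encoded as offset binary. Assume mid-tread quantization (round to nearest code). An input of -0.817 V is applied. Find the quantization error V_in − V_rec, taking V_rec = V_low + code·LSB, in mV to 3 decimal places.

LSB = 2.5/2^9 = 4.883 mV.
Scaled input = 88.6784 LSBs, so code = 89.
V_rec = (−1.25) + 89·0.00488281 = -0.81542969 V.
Difference: -0.00157031 V → -1.570 mV.

-1.570 mV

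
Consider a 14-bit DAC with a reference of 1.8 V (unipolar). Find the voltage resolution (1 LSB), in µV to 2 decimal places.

Full-scale span = 1.8 V.
LSB = 1.8 / 2^14 = 1.8 / 16384 = 0.000109863 V = 109.86 µV.

109.86 µV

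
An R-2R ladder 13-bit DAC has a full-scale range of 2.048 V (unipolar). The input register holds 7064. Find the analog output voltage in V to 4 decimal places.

1.7660 V

LSB = 2.048 V / 2^13 = 250.00 µV.
V_out = 0 + 7064 × 0.00025 V = 1.766 V.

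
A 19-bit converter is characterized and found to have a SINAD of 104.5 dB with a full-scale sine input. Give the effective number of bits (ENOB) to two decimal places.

17.07 bits

ENOB = (SINAD − 1.76) / 6.02 = (104.5 − 1.76)/6.02 = 17.066.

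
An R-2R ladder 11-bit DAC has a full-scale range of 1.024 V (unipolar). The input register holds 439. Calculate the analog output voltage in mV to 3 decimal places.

LSB = 1.024 V / 2^11 = 0.500 mV.
V_out = 0 + 439 × 0.0005 V = 0.2195 V.
= 219.500 mV.

219.500 mV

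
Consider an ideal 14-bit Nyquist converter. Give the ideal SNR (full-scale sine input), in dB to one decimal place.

86.0 dB

SNR ≈ 6.02·N + 1.76 dB = 6.02·14 + 1.76 = 86.04 dB.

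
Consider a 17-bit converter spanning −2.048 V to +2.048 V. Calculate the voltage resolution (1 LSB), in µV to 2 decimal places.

Full-scale span = 4.096 V.
LSB = 4.096 / 2^17 = 4.096 / 131072 = 3.125e-05 V = 31.25 µV.

31.25 µV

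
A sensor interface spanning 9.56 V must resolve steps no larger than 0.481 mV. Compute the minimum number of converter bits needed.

15 bits

Number of steps required ≥ 9.56 V / 0.481 mV = 19875.26.
Need 2^N ≥ 19875.26; 2^14 = 16384, 2^15 = 32768.
Minimum N = 15.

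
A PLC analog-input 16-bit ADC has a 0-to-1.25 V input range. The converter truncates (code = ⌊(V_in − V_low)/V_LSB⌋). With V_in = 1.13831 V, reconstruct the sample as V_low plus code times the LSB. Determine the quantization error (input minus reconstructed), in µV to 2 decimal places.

4.34 µV

One LSB is 1.25 V / 65536 = 19.07 µV.
(1.13831 − 0)/1.90735e-05 = 59680.2273; ⌊·⌋ gives code 59680.
Code 59680 maps back to 0 + 59680×1.90735e-05 V = 1.1383057 V.
Error = 1.13831 − 1.1383057 = 4.33594e-06 V = 4.34 µV.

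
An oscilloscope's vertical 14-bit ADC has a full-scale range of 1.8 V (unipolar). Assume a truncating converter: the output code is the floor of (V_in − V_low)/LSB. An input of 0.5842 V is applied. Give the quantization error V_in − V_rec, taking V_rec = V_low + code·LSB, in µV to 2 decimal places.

One LSB is 1.8 V / 16384 = 109.86 µV.
(V_in − V_low)/LSB = (0.5842 − 0)/0.000109863 = 5317.5182 → code 5317 (floor).
Reconstructed: 0.58414307 V.
V_in − V_rec = 5.69336e-05 V = 56.93 µV.

56.93 µV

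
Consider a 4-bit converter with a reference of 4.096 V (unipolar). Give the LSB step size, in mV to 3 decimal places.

256.000 mV

Full-scale span = 4.096 V.
LSB = 4.096 / 2^4 = 4.096 / 16 = 0.256 V = 256.000 mV.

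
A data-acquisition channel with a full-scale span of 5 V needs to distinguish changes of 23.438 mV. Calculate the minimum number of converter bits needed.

8 bits

Number of steps required ≥ 5 V / 23.438 mV = 213.33.
Need 2^N ≥ 213.33; 2^7 = 128, 2^8 = 256.
Minimum N = 8.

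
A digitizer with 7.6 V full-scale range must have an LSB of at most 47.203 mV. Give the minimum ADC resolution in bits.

Number of steps required ≥ 7.6 V / 47.203 mV = 161.01.
Need 2^N ≥ 161.01; 2^7 = 128, 2^8 = 256.
Minimum N = 8.

8 bits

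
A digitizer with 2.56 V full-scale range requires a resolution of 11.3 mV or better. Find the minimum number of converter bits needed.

Number of steps required ≥ 2.56 V / 11.3 mV = 226.55.
Need 2^N ≥ 226.55; 2^7 = 128, 2^8 = 256.
Minimum N = 8.

8 bits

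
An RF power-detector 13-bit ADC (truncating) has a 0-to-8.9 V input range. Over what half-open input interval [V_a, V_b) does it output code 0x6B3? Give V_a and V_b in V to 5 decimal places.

[1.86322 V, 1.86431 V)

LSB = 8.9/2^13 = 1.086 mV.
Code 0x6B3 = 1715 decimal.
V_a = V_low + 1715·LSB = 1.86322 V; V_b = V_low + 1716·LSB = 1.86431 V.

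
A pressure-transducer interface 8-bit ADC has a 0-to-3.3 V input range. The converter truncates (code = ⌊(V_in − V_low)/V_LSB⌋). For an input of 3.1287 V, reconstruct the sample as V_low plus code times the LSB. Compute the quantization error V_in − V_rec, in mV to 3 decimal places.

9.169 mV

One LSB is 3.3 V / 256 = 12.891 mV.
(V_in − V_low)/LSB = (3.1287 − 0)/0.0128906 = 242.7113 → code 242 (floor).
V_rec = 0 + 242·0.0128906 = 3.1195313 V.
Difference: 0.00916875 V → 9.169 mV.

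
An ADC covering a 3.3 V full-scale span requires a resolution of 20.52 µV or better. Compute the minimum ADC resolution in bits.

18 bits

Number of steps required ≥ 3.3 V / 20.52 µV = 160818.71.
Need 2^N ≥ 160818.71; 2^17 = 131072, 2^18 = 262144.
Minimum N = 18.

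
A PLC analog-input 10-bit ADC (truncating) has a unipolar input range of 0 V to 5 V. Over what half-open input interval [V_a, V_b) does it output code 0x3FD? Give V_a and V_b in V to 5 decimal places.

LSB = 5/2^10 = 4.883 mV.
Code 0x3FD = 1021 decimal.
V_a = V_low + 1021·LSB = 4.98535 V; V_b = V_low + 1022·LSB = 4.99023 V.

[4.98535 V, 4.99023 V)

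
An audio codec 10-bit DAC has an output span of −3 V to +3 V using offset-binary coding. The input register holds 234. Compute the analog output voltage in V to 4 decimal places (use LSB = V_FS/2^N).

-1.6289 V

LSB = 6 V / 2^10 = 5.859 mV.
V_out = (−3) + 234 × 0.00585938 V = -1.62891 V.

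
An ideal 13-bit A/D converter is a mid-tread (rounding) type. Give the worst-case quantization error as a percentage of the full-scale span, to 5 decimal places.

0.00610 %

Rounding → worst-case error = ½ LSB = V_FS/2^14, so 100/16384 = 0.00610352 % of full scale.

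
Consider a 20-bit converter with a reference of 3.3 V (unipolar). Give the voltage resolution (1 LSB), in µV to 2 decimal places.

3.15 µV

Full-scale span = 3.3 V.
LSB = 3.3 / 2^20 = 3.3 / 1048576 = 3.14713e-06 V = 3.15 µV.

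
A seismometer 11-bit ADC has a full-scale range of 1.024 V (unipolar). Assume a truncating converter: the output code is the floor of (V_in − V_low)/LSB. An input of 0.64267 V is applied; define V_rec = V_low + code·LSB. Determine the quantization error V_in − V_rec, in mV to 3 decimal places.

One LSB is 1.024 V / 2048 = 0.500 mV.
(0.64267 − 0)/0.0005 = 1285.3400; ⌊·⌋ gives code 1285.
Code 1285 maps back to 0 + 1285×0.0005 V = 0.6425 V.
V_in − V_rec = 0.00017 V = 0.170 mV.

0.170 mV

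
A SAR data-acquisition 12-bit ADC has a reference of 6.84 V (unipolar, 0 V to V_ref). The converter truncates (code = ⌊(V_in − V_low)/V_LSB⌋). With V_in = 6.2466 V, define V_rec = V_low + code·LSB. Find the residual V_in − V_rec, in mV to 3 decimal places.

1.092 mV

LSB = 6.84/2^12 = 1.670 mV.
(V_in − V_low)/LSB = (6.2466 − 0)/0.00166992 = 3740.6540 → code 3740 (floor).
V_rec = 0 + 3740·0.00166992 = 6.2455078 V.
Error = 6.2466 − 6.2455078 = 0.00109219 V = 1.092 mV.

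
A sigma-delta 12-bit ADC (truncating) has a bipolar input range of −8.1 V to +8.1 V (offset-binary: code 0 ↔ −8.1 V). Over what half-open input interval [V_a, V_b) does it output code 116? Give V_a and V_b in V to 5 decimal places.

LSB = 16.2/2^12 = 3.955 mV.
V_a = V_low + 116·LSB = -7.64121 V; V_b = V_low + 117·LSB = -7.63726 V.

[-7.64121 V, -7.63726 V)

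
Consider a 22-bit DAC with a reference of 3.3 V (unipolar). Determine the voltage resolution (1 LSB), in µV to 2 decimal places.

Full-scale span = 3.3 V.
LSB = 3.3 / 2^22 = 3.3 / 4194304 = 7.86781e-07 V = 0.79 µV.

0.79 µV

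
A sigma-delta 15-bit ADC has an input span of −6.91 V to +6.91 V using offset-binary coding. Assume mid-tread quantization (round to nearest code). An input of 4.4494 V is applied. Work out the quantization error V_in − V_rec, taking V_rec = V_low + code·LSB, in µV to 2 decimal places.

One LSB is 13.82 V / 32768 = 421.75 µV.
(4.4494 − (−6.91))/0.000421753 = 26933.7785; round gives code 26934.
Reconstructed: 4.4494934 V.
Error = 4.4494 − 4.4494934 = -9.34082e-05 V = -93.41 µV.

-93.41 µV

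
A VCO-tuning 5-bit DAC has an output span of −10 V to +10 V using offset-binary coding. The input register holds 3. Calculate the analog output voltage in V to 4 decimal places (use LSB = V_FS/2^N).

LSB = 20 V / 2^5 = 0.6250 V.
V_out = (−10) + 3 × 0.625 V = -8.125 V.

-8.1250 V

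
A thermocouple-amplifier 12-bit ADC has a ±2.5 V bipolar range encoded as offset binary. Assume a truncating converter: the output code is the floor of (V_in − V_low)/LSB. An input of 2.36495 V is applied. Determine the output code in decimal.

Full-scale span = 5 V; LSB = 5/2^12 = 1.221 mV.
Input sits at 3985.367 steps above V_low.
Floor → code 3985.

code 3985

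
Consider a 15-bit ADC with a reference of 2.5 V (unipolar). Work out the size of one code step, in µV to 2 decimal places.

76.29 µV

Full-scale span = 2.5 V.
LSB = 2.5 / 2^15 = 2.5 / 32768 = 7.62939e-05 V = 76.29 µV.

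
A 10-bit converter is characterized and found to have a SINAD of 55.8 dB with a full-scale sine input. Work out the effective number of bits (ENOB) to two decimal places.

8.98 bits

ENOB = (SINAD − 1.76) / 6.02 = (55.8 − 1.76)/6.02 = 8.977.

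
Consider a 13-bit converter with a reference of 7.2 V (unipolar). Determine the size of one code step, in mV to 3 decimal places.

Full-scale span = 7.2 V.
LSB = 7.2 / 2^13 = 7.2 / 8192 = 0.000878906 V = 0.879 mV.

0.879 mV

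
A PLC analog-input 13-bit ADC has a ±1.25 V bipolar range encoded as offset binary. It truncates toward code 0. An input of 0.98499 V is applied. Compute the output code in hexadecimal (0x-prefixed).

With 8192 levels over 2.5 V, one step is 305.18 µV.
Input sits at 7323.615 steps above V_low.
So the output code is 7323.
In hexadecimal (0x-prefixed): 0x1C9B.

code 0x1C9B (decimal 7323)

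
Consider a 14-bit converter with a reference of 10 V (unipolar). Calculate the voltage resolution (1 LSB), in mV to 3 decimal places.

Full-scale span = 10 V.
LSB = 10 / 2^14 = 10 / 16384 = 0.000610352 V = 0.610 mV.

0.610 mV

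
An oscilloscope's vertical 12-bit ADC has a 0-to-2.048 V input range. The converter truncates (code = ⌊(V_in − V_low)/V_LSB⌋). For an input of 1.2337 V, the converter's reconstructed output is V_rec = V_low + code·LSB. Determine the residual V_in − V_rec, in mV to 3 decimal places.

One LSB is 2.048 V / 4096 = 0.500 mV.
Scaled input = 2467.4000 LSBs, so code = 2467.
V_rec = 0 + 2467·0.0005 = 1.2335 V.
Difference: 0.0002 V → 0.200 mV.

0.200 mV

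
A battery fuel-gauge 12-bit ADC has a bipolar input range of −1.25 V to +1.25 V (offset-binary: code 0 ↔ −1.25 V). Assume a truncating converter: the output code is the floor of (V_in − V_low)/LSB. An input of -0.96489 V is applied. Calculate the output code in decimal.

code 467

LSB = 2.5 V / 4096 = 0.610 mV.
(-0.96489 − (−1.25)) / 0.000610352 = 467.124 LSBs.
⌊·⌋(467.124) = 467.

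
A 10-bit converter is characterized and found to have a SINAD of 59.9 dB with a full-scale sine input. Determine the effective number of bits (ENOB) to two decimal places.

ENOB = (SINAD − 1.76) / 6.02 = (59.9 − 1.76)/6.02 = 9.658.

9.66 bits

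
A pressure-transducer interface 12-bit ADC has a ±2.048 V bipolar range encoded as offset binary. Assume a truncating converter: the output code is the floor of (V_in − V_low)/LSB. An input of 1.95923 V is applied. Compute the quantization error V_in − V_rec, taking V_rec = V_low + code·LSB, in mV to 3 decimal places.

One LSB is 4.096 V / 4096 = 1.000 mV.
Scaled input = 4007.2300 LSBs, so code = 4007.
V_rec = (−2.048) + 4007·0.001 = 1.959 V.
V_in − V_rec = 0.00023 V = 0.230 mV.

0.230 mV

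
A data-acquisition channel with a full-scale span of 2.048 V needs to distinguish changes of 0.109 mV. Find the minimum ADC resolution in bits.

15 bits

Number of steps required ≥ 2.048 V / 0.109 mV = 18788.99.
Need 2^N ≥ 18788.99; 2^14 = 16384, 2^15 = 32768.
Minimum N = 15.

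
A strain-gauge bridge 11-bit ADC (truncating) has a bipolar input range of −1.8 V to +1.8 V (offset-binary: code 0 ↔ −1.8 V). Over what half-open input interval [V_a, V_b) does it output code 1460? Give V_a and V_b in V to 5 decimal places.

LSB = 3.6/2^11 = 1.758 mV.
V_a = V_low + 1460·LSB = 0.766406 V; V_b = V_low + 1461·LSB = 0.768164 V.

[0.76641 V, 0.76816 V)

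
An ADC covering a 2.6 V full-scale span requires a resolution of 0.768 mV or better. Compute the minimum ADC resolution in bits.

12 bits

Number of steps required ≥ 2.6 V / 0.768 mV = 3385.42.
Need 2^N ≥ 3385.42; 2^11 = 2048, 2^12 = 4096.
Minimum N = 12.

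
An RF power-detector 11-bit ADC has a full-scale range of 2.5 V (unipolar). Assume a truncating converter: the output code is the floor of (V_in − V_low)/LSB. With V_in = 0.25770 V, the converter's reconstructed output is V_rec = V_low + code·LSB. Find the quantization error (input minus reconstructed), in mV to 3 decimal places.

Step size: 2.5 V ÷ 2^11 = 1.221 mV.
Scaled input = 211.1078 LSBs, so code = 211.
V_rec = 0 + 211·0.0012207 = 0.25756836 V.
Difference: 0.000131641 V → 0.132 mV.

0.132 mV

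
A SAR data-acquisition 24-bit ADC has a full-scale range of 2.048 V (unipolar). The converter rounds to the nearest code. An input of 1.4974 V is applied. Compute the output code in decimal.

code 12266701

Full-scale span = 2.048 V; LSB = 2.048/2^24 = 0.12 µV.
(V_in − V_low)/LSB = (1.4974 − 0) / 1.2207e-07 = 12266700.800.
round(12266700.800) = 12266701.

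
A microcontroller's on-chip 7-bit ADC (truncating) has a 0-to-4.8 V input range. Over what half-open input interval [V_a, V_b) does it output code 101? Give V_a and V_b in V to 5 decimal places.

LSB = 4.8/2^7 = 37.500 mV.
V_a = V_low + 101·LSB = 3.7875 V; V_b = V_low + 102·LSB = 3.825 V.

[3.78750 V, 3.82500 V)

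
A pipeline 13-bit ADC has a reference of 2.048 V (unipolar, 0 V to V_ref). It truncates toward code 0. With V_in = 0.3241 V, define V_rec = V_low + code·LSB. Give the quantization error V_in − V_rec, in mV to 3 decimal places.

One LSB is 2.048 V / 8192 = 250.00 µV.
(0.3241 − 0)/0.00025 = 1296.4000; ⌊·⌋ gives code 1296.
V_rec = 0 + 1296·0.00025 = 0.324 V.
Difference: 0.0001 V → 0.100 mV.

0.100 mV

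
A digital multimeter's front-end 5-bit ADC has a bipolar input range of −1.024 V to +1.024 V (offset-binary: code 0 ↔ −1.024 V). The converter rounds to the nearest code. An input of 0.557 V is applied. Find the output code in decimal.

Full-scale span = 2.048 V; LSB = 2.048/2^5 = 64.000 mV.
(0.557 − (−1.024)) / 0.064 = 24.703 LSBs.
So the output code is 25.

code 25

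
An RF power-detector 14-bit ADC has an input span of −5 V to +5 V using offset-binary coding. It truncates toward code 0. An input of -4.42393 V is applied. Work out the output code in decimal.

code 943

LSB = 10 V / 16384 = 0.610 mV.
Input sits at 943.833 steps above V_low.
⌊·⌋(943.833) = 943.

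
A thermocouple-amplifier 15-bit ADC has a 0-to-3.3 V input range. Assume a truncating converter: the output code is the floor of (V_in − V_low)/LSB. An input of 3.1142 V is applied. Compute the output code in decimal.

code 30923

LSB = 3.3 V / 32768 = 100.71 µV.
(V_in − V_low)/LSB = (3.1142 − 0) / 0.000100708 = 30923.062.
Floor → code 30923.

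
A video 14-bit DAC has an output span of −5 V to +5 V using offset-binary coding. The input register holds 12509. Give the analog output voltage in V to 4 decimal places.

2.6349 V

LSB = 10 V / 2^14 = 0.610 mV.
V_out = (−5) + 12509 × 0.000610352 V = 2.63489 V.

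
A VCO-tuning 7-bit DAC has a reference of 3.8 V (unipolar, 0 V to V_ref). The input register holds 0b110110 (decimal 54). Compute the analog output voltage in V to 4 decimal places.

LSB = 3.8 V / 2^7 = 29.688 mV.
Code 0b110110 = 54 decimal.
V_out = 0 + 54 × 0.0296875 V = 1.60312 V.

1.6031 V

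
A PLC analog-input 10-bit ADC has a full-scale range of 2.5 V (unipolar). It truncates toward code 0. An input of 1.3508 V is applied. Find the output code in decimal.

code 553

Full-scale span = 2.5 V; LSB = 2.5/2^10 = 2.441 mV.
Input sits at 553.288 steps above V_low.
So the output code is 553.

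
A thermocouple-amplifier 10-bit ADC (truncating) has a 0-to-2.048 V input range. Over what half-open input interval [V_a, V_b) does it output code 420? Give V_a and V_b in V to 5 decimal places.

LSB = 2.048/2^10 = 2.000 mV.
V_a = V_low + 420·LSB = 0.84 V; V_b = V_low + 421·LSB = 0.842 V.

[0.84000 V, 0.84200 V)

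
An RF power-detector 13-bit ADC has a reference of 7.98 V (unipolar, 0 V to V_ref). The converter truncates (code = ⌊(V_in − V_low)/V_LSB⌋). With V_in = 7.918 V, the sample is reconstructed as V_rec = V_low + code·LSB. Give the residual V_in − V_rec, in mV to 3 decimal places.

Step size: 7.98 V ÷ 2^13 = 0.974 mV.
(7.918 − 0)/0.000974121 = 8128.3529; ⌊·⌋ gives code 8128.
V_rec = 0 + 8128·0.000974121 = 7.9176563 V.
Difference: 0.00034375 V → 0.344 mV.

0.344 mV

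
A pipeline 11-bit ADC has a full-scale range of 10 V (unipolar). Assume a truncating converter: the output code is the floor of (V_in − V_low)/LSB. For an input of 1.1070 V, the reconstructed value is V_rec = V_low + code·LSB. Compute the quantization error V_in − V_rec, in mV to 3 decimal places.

3.484 mV

Step size: 10 V ÷ 2^11 = 4.883 mV.
(V_in − V_low)/LSB = (1.1070 − 0)/0.00488281 = 226.7136 → code 226 (floor).
V_rec = 0 + 226·0.00488281 = 1.1035156 V.
Error = 1.1070 − 1.1035156 = 0.00348438 V = 3.484 mV.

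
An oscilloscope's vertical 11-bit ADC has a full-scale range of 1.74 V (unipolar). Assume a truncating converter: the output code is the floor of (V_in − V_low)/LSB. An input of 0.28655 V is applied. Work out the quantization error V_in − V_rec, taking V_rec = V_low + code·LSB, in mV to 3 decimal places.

0.232 mV

One LSB is 1.74 V / 2048 = 0.850 mV.
(V_in − V_low)/LSB = (0.28655 − 0)/0.000849609 = 337.2726 → code 337 (floor).
V_rec = 0 + 337·0.000849609 = 0.28631836 V.
V_in − V_rec = 0.000231641 V = 0.232 mV.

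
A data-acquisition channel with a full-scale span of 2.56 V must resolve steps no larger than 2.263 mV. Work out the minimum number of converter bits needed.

11 bits

Number of steps required ≥ 2.56 V / 2.263 mV = 1131.24.
Need 2^N ≥ 1131.24; 2^10 = 1024, 2^11 = 2048.
Minimum N = 11.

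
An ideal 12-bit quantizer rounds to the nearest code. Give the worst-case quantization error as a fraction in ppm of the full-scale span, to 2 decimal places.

122.07 ppm

Rounding → worst-case error = ½ LSB = V_FS/2^13, so 1e+06/8192 = 122.07 ppm of full scale.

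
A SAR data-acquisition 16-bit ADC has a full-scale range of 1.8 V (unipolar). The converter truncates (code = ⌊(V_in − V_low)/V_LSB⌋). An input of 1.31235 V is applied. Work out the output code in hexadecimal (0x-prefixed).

code 0xBAA5 (decimal 47781)

Full-scale span = 1.8 V; LSB = 1.8/2^16 = 27.47 µV.
Input sits at 47781.205 steps above V_low.
⌊·⌋(47781.205) = 47781.
In hexadecimal (0x-prefixed): 0xBAA5.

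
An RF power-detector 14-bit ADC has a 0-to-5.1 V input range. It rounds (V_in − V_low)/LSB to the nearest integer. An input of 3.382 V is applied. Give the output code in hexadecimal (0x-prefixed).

code 0x2A71 (decimal 10865)

LSB = 5.1 V / 16384 = 311.28 µV.
(V_in − V_low)/LSB = (3.382 − 0) / 0.000311279 = 10864.841.
Round → code 10865.
In hexadecimal (0x-prefixed): 0x2A71.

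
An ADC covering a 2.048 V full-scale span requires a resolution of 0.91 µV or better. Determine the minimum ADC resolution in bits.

Number of steps required ≥ 2.048 V / 0.91 µV = 2250549.45.
Need 2^N ≥ 2250549.45; 2^21 = 2097152, 2^22 = 4194304.
Minimum N = 22.

22 bits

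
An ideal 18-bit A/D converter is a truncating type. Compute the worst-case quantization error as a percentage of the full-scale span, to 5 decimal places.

Truncating → worst-case error = 1 LSB = V_FS/2^18, so 100/262144 = 0.00038147 % of full scale.

0.00038 %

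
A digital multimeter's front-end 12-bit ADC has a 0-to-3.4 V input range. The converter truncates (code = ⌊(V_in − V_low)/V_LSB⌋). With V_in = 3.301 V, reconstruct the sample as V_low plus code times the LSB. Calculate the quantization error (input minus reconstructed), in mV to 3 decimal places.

Step size: 3.4 V ÷ 2^12 = 0.830 mV.
(3.301 − 0)/0.000830078 = 3976.7341; ⌊·⌋ gives code 3976.
Code 3976 maps back to 0 + 3976×0.000830078 V = 3.3003906 V.
Difference: 0.000609375 V → 0.609 mV.

0.609 mV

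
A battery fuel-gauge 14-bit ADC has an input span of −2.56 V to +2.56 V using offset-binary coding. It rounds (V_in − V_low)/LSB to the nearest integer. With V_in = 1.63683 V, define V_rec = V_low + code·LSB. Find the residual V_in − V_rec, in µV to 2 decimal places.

Step size: 5.12 V ÷ 2^14 = 312.50 µV.
Scaled input = 13429.8560 LSBs, so code = 13430.
V_rec = (−2.56) + 13430·0.0003125 = 1.636875 V.
Difference: -4.5e-05 V → -45.00 µV.

-45.00 µV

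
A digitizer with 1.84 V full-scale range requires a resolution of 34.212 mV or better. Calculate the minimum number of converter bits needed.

Number of steps required ≥ 1.84 V / 34.212 mV = 53.78.
Need 2^N ≥ 53.78; 2^5 = 32, 2^6 = 64.
Minimum N = 6.

6 bits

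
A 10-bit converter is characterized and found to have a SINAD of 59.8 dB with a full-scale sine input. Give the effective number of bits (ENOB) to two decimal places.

9.64 bits

ENOB = (SINAD − 1.76) / 6.02 = (59.8 − 1.76)/6.02 = 9.641.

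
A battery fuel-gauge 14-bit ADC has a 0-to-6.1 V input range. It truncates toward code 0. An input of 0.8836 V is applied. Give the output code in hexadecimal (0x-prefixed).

LSB = 6.1 V / 16384 = 372.31 µV.
(0.8836 − 0) / 0.000372314 = 2373.263 LSBs.
⌊·⌋(2373.263) = 2373.
In hexadecimal (0x-prefixed): 0x945.

code 0x945 (decimal 2373)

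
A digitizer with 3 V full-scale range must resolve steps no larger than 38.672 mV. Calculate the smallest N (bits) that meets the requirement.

7 bits

Number of steps required ≥ 3 V / 38.672 mV = 77.58.
Need 2^N ≥ 77.58; 2^6 = 64, 2^7 = 128.
Minimum N = 7.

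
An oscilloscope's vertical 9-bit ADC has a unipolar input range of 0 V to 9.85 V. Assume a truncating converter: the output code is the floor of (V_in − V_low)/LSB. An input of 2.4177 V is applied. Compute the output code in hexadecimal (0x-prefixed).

With 512 levels over 9.85 V, one step is 19.238 mV.
Input sits at 125.671 steps above V_low.
Floor → code 125.
In hexadecimal (0x-prefixed): 0x7D.

code 0x7D (decimal 125)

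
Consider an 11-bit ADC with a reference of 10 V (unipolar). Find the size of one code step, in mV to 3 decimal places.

4.883 mV

Full-scale span = 10 V.
LSB = 10 / 2^11 = 10 / 2048 = 0.00488281 V = 4.883 mV.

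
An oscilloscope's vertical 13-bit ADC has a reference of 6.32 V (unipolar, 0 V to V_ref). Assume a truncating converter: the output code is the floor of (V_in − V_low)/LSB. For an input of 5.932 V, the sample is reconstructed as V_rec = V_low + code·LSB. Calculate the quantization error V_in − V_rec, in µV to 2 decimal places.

Step size: 6.32 V ÷ 2^13 = 0.771 mV.
Scaled input = 7689.0734 LSBs, so code = 7689.
Code 7689 maps back to 0 + 7689×0.000771484 V = 5.9319434 V.
Error = 5.932 − 5.9319434 = 5.66406e-05 V = 56.64 µV.

56.64 µV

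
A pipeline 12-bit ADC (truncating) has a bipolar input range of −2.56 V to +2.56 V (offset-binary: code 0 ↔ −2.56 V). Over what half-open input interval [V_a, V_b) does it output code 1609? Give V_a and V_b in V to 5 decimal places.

LSB = 5.12/2^12 = 1.250 mV.
V_a = V_low + 1609·LSB = -0.54875 V; V_b = V_low + 1610·LSB = -0.5475 V.

[-0.54875 V, -0.54750 V)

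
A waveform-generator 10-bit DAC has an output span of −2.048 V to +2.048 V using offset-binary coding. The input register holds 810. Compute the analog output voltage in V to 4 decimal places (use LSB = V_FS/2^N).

LSB = 4.096 V / 2^10 = 4.000 mV.
V_out = (−2.048) + 810 × 0.004 V = 1.192 V.

1.1920 V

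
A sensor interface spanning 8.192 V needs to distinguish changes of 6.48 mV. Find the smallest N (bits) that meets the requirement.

11 bits

Number of steps required ≥ 8.192 V / 6.48 mV = 1264.20.
Need 2^N ≥ 1264.20; 2^10 = 1024, 2^11 = 2048.
Minimum N = 11.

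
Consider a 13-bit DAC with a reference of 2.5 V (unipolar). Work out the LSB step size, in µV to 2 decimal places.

305.18 µV

Full-scale span = 2.5 V.
LSB = 2.5 / 2^13 = 2.5 / 8192 = 0.000305176 V = 305.18 µV.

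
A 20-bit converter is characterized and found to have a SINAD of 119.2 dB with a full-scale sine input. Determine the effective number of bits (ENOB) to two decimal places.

19.51 bits

ENOB = (SINAD − 1.76) / 6.02 = (119.2 − 1.76)/6.02 = 19.508.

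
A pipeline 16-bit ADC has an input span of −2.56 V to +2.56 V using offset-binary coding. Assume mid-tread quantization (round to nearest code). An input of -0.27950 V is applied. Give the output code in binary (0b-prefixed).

code 0b111001000000110 (decimal 29190)

Full-scale span = 5.12 V; LSB = 5.12/2^16 = 78.12 µV.
(-0.27950 − (−2.56)) / 7.8125e-05 = 29190.400 LSBs.
Round → code 29190.
In binary (0b-prefixed): 0b111001000000110.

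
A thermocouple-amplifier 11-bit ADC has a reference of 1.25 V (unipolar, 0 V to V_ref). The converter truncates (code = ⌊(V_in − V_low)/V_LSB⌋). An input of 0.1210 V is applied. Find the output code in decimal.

code 198

LSB = 1.25 V / 2048 = 0.610 mV.
(V_in − V_low)/LSB = (0.1210 − 0) / 0.000610352 = 198.246.
⌊·⌋(198.246) = 198.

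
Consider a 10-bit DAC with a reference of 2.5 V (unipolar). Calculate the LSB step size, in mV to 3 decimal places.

Full-scale span = 2.5 V.
LSB = 2.5 / 2^10 = 2.5 / 1024 = 0.00244141 V = 2.441 mV.

2.441 mV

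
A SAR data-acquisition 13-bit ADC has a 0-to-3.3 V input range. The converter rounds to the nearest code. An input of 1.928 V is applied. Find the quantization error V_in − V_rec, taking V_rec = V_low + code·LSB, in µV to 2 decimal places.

LSB = 3.3/2^13 = 402.83 µV.
Scaled input = 4786.1139 LSBs, so code = 4786.
V_rec = 0 + 4786·0.000402832 = 1.9279541 V.
Difference: 4.58984e-05 V → 45.90 µV.

45.90 µV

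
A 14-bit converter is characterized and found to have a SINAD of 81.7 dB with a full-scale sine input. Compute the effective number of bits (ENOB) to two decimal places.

13.28 bits

ENOB = (SINAD − 1.76) / 6.02 = (81.7 − 1.76)/6.02 = 13.279.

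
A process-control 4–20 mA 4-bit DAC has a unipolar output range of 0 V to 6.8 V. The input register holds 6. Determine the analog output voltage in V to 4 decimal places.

LSB = 6.8 V / 2^4 = 425.000 mV.
V_out = 0 + 6 × 0.425 V = 2.55 V.

2.5500 V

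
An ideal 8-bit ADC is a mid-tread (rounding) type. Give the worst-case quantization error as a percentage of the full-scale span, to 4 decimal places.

Rounding → worst-case error = ½ LSB = V_FS/2^9, so 100/512 = 0.195312 % of full scale.

0.1953 %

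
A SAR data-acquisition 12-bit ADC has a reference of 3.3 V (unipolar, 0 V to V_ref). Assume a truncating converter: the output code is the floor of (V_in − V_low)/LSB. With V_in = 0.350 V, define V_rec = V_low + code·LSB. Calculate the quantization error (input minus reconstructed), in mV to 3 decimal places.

Step size: 3.3 V ÷ 2^12 = 0.806 mV.
(V_in − V_low)/LSB = (0.350 − 0)/0.000805664 = 434.4242 → code 434 (floor).
V_rec = 0 + 434·0.000805664 = 0.3496582 V.
Difference: 0.000341797 V → 0.342 mV.

0.342 mV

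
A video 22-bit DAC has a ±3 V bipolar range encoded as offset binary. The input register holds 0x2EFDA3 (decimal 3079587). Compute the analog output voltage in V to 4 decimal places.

1.4054 V

LSB = 6 V / 2^22 = 1.43 µV.
Code 0x2EFDA3 = 3079587 decimal.
V_out = (−3) + 3079587 × 1.43051e-06 V = 1.40538 V.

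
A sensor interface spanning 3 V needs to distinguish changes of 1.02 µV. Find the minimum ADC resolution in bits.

22 bits

Number of steps required ≥ 3 V / 1.02 µV = 2941176.47.
Need 2^N ≥ 2941176.47; 2^21 = 2097152, 2^22 = 4194304.
Minimum N = 22.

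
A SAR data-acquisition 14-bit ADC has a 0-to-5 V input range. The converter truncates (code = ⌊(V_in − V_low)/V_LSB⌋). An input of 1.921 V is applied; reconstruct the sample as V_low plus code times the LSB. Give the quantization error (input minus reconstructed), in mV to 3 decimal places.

One LSB is 5 V / 16384 = 305.18 µV.
Scaled input = 6294.7328 LSBs, so code = 6294.
Reconstructed: 1.9207764 V.
Error = 1.921 − 1.9207764 = 0.000223633 V = 0.224 mV.

0.224 mV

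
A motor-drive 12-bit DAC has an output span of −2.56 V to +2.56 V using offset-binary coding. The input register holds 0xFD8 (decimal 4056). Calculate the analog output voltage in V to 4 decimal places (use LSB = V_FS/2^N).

2.5100 V

LSB = 5.12 V / 2^12 = 1.250 mV.
Code 0xFD8 = 4056 decimal.
V_out = (−2.56) + 4056 × 0.00125 V = 2.51 V.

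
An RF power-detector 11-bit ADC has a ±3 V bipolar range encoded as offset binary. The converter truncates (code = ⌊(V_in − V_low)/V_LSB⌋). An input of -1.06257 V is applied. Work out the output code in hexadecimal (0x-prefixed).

LSB = 6 V / 2048 = 2.930 mV.
(V_in − V_low)/LSB = (-1.06257 − (−3)) / 0.00292969 = 661.309.
⌊·⌋(661.309) = 661.
In hexadecimal (0x-prefixed): 0x295.

code 0x295 (decimal 661)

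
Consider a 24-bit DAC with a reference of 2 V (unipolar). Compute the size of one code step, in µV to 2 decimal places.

0.12 µV

Full-scale span = 2 V.
LSB = 2 / 2^24 = 2 / 16777216 = 1.19209e-07 V = 0.12 µV.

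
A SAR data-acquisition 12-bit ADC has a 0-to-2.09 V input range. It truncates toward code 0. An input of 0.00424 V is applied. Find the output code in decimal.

code 8

With 4096 levels over 2.09 V, one step is 0.510 mV.
(V_in − V_low)/LSB = (0.00424 − 0) / 0.000510254 = 8.310.
So the output code is 8.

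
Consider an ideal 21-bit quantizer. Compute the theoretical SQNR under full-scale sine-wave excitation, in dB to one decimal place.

SNR ≈ 6.02·N + 1.76 dB = 6.02·21 + 1.76 = 128.18 dB.

128.2 dB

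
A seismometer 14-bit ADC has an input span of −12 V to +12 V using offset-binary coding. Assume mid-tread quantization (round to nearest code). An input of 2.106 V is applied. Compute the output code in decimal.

With 16384 levels over 24 V, one step is 1.465 mV.
Input sits at 9629.696 steps above V_low.
round(9629.696) = 9630.

code 9630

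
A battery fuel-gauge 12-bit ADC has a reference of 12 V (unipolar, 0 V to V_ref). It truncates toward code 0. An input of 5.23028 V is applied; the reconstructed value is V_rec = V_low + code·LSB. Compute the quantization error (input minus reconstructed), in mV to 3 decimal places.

Step size: 12 V ÷ 2^12 = 2.930 mV.
(V_in − V_low)/LSB = (5.23028 − 0)/0.00292969 = 1785.2689 → code 1785 (floor).
V_rec = 0 + 1785·0.00292969 = 5.2294922 V.
V_in − V_rec = 0.000787812 V = 0.788 mV.

0.788 mV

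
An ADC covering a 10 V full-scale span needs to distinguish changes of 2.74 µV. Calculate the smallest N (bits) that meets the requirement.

22 bits

Number of steps required ≥ 10 V / 2.74 µV = 3649635.04.
Need 2^N ≥ 3649635.04; 2^21 = 2097152, 2^22 = 4194304.
Minimum N = 22.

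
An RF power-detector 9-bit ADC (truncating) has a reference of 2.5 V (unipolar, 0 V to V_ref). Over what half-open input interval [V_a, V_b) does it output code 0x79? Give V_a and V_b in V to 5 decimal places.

LSB = 2.5/2^9 = 4.883 mV.
Code 0x79 = 121 decimal.
V_a = V_low + 121·LSB = 0.59082 V; V_b = V_low + 122·LSB = 0.595703 V.

[0.59082 V, 0.59570 V)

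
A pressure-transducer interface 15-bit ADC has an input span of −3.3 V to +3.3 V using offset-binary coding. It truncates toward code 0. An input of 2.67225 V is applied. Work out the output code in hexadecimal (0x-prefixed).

code 0x73D3 (decimal 29651)

LSB = 6.6 V / 32768 = 201.42 µV.
(V_in − V_low)/LSB = (2.67225 − (−3.3)) / 0.000201416 = 29651.316.
⌊·⌋(29651.316) = 29651.
In hexadecimal (0x-prefixed): 0x73D3.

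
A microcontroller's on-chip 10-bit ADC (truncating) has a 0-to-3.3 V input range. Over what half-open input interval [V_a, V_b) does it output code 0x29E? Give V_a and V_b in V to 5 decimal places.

LSB = 3.3/2^10 = 3.223 mV.
Code 0x29E = 670 decimal.
V_a = V_low + 670·LSB = 2.15918 V; V_b = V_low + 671·LSB = 2.1624 V.

[2.15918 V, 2.16240 V)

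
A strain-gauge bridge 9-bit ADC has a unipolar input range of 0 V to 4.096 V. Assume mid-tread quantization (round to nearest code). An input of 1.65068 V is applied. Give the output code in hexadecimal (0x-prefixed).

Full-scale span = 4.096 V; LSB = 4.096/2^9 = 8.000 mV.
(V_in − V_low)/LSB = (1.65068 − 0) / 0.008 = 206.335.
round(206.335) = 206.
In hexadecimal (0x-prefixed): 0xCE.

code 0xCE (decimal 206)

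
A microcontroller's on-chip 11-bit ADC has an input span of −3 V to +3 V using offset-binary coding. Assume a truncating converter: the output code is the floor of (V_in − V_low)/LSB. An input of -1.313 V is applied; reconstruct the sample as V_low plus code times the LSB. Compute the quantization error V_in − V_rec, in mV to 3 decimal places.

2.430 mV

LSB = 6/2^11 = 2.930 mV.
Scaled input = 575.8293 LSBs, so code = 575.
Code 575 maps back to (−3) + 575×0.00292969 V = -1.3154297 V.
Error = -1.313 − (−1.3154297) = 0.00242969 V = 2.430 mV.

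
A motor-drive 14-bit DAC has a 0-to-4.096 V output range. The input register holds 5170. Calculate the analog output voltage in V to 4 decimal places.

LSB = 4.096 V / 2^14 = 250.00 µV.
V_out = 0 + 5170 × 0.00025 V = 1.2925 V.

1.2925 V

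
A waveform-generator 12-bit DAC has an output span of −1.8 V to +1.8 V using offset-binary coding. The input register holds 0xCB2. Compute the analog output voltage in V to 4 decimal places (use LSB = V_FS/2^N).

LSB = 3.6 V / 2^12 = 0.879 mV.
Code 0xCB2 = 3250 decimal.
V_out = (−1.8) + 3250 × 0.000878906 V = 1.05645 V.

1.0564 V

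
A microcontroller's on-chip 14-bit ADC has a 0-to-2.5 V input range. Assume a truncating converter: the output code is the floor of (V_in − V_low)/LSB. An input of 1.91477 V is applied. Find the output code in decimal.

Full-scale span = 2.5 V; LSB = 2.5/2^14 = 152.59 µV.
(1.91477 − 0) / 0.000152588 = 12548.637 LSBs.
Floor → code 12548.

code 12548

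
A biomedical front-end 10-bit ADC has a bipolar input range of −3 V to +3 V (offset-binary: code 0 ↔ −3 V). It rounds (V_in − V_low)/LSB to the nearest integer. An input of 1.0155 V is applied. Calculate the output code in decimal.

LSB = 6 V / 1024 = 5.859 mV.
Input sits at 685.312 steps above V_low.
So the output code is 685.

code 685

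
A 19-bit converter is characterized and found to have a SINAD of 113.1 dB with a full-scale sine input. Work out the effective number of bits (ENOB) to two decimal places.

ENOB = (SINAD − 1.76) / 6.02 = (113.1 − 1.76)/6.02 = 18.495.

18.50 bits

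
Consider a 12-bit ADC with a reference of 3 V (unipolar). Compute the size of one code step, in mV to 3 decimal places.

0.732 mV

Full-scale span = 3 V.
LSB = 3 / 2^12 = 3 / 4096 = 0.000732422 V = 0.732 mV.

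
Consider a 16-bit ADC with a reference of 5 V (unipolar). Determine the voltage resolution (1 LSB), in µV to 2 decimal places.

76.29 µV

Full-scale span = 5 V.
LSB = 5 / 2^16 = 5 / 65536 = 7.62939e-05 V = 76.29 µV.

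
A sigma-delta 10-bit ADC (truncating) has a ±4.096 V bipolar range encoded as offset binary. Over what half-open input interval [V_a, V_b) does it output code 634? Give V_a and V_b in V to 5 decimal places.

[0.97600 V, 0.98400 V)

LSB = 8.192/2^10 = 8.000 mV.
V_a = V_low + 634·LSB = 0.976 V; V_b = V_low + 635·LSB = 0.984 V.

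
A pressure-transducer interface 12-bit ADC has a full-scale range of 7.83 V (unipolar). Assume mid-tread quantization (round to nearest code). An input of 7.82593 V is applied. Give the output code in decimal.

With 4096 levels over 7.83 V, one step is 1.912 mV.
(V_in − V_low)/LSB = (7.82593 − 0) / 0.00191162 = 4093.871.
Round → code 4094.

code 4094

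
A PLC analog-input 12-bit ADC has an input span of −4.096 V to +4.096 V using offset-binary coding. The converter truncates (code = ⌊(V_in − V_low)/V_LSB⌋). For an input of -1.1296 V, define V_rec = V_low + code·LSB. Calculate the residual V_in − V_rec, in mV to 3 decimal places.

One LSB is 8.192 V / 4096 = 2.000 mV.
(V_in − V_low)/LSB = (-1.1296 − (−4.096))/0.002 = 1483.2000 → code 1483 (floor).
Code 1483 maps back to (−4.096) + 1483×0.002 V = -1.13 V.
V_in − V_rec = 0.0004 V = 0.400 mV.

0.400 mV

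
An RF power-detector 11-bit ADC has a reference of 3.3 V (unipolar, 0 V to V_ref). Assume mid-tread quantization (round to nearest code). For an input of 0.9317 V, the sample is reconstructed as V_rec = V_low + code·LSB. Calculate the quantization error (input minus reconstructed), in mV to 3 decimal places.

LSB = 3.3/2^11 = 1.611 mV.
Scaled input = 578.2187 LSBs, so code = 578.
V_rec = 0 + 578·0.00161133 = 0.93134766 V.
V_in − V_rec = 0.000352344 V = 0.352 mV.

0.352 mV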